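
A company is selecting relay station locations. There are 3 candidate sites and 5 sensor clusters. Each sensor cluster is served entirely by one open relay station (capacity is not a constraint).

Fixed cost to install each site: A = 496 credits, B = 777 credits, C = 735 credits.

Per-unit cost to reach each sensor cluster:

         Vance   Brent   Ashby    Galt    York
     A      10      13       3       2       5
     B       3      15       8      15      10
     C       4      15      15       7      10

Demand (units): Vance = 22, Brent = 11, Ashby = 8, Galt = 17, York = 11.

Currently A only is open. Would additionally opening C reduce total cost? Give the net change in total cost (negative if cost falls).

Current service cost with {A}: 476.
Adding C: each sensor cluster re-picks its cheapest; new service cost 344, saving 132.
Extra fixed cost: 735. Net change = 735 − 132 = 603.
(Totals: 972 → 1575.)

No — net change +603 (cost rises by 603).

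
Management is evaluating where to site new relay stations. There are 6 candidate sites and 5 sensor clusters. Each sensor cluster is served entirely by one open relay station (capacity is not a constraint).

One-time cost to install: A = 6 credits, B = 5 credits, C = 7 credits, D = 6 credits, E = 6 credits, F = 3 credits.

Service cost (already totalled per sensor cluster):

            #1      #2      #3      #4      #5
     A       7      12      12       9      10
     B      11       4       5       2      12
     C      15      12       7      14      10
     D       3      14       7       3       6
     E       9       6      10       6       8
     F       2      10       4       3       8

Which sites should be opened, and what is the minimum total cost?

For any fixed open set, each sensor cluster goes to its cheapest open site; total = fixed + service.
{B, F}: #1→F 2, #2→B 4, #3→F 4, #4→B 2, #5→F 8. Service 20; fixed 8; total 28.
{F}: service 27 + fixed 3 = 30
{B, D}: #1→D 3, #2→B 4, #3→B 5, #4→B 2, #5→D 6. Service 20; fixed 11; total 31.
{A, B, C, D, E, F}: service 18 + fixed 33 = 51
No other subset beats 28.

Open B and F; minimum total cost 28.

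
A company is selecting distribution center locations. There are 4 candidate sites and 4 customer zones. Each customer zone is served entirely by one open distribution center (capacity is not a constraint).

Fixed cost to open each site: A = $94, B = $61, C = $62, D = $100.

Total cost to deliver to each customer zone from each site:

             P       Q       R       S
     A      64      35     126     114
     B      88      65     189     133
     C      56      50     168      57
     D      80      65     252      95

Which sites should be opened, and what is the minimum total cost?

Open C only; minimum total cost 393.

For any fixed open set, each customer zone goes to its cheapest open site; total = fixed + service.
{C}: P→C 56, Q→C 50, R→C 168, S→C 57. Service 331; fixed 62; total 393.
{A, C}: P→C 56, Q→A 35, R→A 126, S→C 57. Service 274; fixed 156; total 430.
{A}: service 339 + fixed 94 = 433
{A, B, C, D}: service 274 + fixed 317 = 591
No other subset beats 393.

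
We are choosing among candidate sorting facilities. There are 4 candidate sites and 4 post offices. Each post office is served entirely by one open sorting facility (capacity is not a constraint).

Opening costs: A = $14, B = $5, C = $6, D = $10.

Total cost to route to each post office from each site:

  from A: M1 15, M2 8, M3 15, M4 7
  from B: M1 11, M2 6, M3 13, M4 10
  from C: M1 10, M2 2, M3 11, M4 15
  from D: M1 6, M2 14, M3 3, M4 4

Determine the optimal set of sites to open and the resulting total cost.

Open C and D; minimum total cost 31.

For any fixed open set, each post office goes to its cheapest open site; total = fixed + service.
{C, D}: M1→D 6, M2→C 2, M3→D 3, M4→D 4. Service 15; fixed 16; total 31.
{B, D}: service 19 + fixed 15 = 34
{B, C, D}: M1→D 6, M2→C 2, M3→D 3, M4→D 4. Service 15; fixed 21; total 36.
{A, B, C, D}: service 15 + fixed 35 = 50
No other subset beats 31.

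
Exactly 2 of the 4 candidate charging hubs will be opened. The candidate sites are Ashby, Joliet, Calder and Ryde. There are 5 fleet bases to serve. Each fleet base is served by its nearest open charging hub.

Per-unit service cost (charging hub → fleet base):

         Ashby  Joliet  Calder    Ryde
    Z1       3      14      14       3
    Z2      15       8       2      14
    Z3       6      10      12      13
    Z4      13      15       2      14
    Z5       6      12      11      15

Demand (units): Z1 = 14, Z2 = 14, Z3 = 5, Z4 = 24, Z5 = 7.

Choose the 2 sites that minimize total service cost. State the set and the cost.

Choose Ashby and Calder; total service cost 190.

With exactly 2 open, each fleet base uses its cheapest among the chosen.
{Ashby, Calder}: Z1→Ashby 3·14=42, Z2→Calder 2·14=28, Z3→Ashby 6·5=30, Z4→Calder 2·24=48, Z5→Ashby 6·7=42. Service cost 190.
{Calder, Ryde}: service cost 255
{Joliet, Calder}: service cost 399
Among all 6 size-2 choices, {Ashby, Calder} is lowest.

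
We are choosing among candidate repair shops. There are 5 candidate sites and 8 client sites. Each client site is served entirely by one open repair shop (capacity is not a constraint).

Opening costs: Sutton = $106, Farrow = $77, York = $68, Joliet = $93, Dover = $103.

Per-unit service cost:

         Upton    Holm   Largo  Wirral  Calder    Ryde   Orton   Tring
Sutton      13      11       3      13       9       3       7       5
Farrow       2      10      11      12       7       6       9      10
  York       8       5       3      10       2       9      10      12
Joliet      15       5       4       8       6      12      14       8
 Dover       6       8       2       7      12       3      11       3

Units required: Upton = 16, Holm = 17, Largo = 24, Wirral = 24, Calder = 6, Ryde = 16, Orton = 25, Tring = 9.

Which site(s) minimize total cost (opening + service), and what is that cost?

Open Farrow, York and Dover; minimum total cost 893.

For any fixed open set, each client site goes to its cheapest open site; total = fixed + service.
{Farrow, York, Dover}: Upton→Farrow 2·16=32, Holm→York 5·17=85, Largo→Dover 2·24=48, Wirral→Dover 7·24=168, Calder→York 2·6=12, Ryde→Dover 3·16=48, Orton→Farrow 9·25=225, Tring→Dover 3·9=27. Service 645; fixed 248; total 893.
{York, Dover}: Upton→Dover 6·16=96, Holm→York 5·17=85, Largo→Dover 2·24=48, Wirral→Dover 7·24=168, Calder→York 2·6=12, Ryde→Dover 3·16=48, Orton→York 10·25=250, Tring→Dover 3·9=27. Service 734; fixed 171; total 905.
{Farrow, Dover}: Upton→Farrow 2·16=32, Holm→Dover 8·17=136, Largo→Dover 2·24=48, Wirral→Dover 7·24=168, Calder→Farrow 7·6=42, Ryde→Dover 3·16=48, Orton→Farrow 9·25=225, Tring→Dover 3·9=27. Service 726; fixed 180; total 906.
{Sutton, Farrow, York, Joliet, Dover}: Upton→Farrow 2·16=32, Holm→York 5·17=85, Largo→Dover 2·24=48, Wirral→Dover 7·24=168, Calder→York 2·6=12, Ryde→Sutton 3·16=48, Orton→Sutton 7·25=175, Tring→Dover 3·9=27. Service 595; fixed 447; total 1042.
No other subset beats 893.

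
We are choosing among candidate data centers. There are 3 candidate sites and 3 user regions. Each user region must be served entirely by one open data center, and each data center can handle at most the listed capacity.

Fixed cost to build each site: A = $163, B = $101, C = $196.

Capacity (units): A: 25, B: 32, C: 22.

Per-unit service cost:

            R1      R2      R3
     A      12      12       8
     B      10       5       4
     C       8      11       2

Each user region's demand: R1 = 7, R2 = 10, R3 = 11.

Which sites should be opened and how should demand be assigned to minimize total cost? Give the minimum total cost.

Open {B}: R1→B 10·7=70, R2→B 5·10=50, R3→B 4·11=44.
Loads: B carries 28/32. Service 164; fixed 101; total 265.
Next best feasible plan costs 425.

Minimum total cost: 265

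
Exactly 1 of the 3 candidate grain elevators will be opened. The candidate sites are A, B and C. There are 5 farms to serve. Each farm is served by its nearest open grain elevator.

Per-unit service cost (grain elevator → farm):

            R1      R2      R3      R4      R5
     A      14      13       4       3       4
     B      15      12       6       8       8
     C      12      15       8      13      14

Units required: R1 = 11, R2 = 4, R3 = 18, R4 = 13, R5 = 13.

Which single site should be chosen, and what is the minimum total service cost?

With exactly 1 open, each farm uses its cheapest among the chosen.
{A}: R1→A 14·11=154, R2→A 13·4=52, R3→A 4·18=72, R4→A 3·13=39, R5→A 4·13=52. Service cost 369.
{B}: service cost 529
{C}: service cost 687
Among all 3 size-1 choices, {A} is lowest.

Choose A only; total service cost 369.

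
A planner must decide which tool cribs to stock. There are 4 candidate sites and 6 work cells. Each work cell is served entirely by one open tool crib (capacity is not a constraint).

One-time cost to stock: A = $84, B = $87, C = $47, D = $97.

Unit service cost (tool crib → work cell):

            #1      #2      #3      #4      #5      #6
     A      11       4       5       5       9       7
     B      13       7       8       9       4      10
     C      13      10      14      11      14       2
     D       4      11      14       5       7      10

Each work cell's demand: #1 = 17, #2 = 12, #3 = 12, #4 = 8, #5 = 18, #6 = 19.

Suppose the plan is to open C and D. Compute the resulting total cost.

Each work cell is assigned to its cheapest site among the open ones.
{C, D}: #1→D 4·17=68, #2→C 10·12=120, #3→C 14·12=168, #4→D 5·8=40, #5→D 7·18=126, #6→C 2·19=38. Service 560; fixed 144; total 704.

Total cost: 704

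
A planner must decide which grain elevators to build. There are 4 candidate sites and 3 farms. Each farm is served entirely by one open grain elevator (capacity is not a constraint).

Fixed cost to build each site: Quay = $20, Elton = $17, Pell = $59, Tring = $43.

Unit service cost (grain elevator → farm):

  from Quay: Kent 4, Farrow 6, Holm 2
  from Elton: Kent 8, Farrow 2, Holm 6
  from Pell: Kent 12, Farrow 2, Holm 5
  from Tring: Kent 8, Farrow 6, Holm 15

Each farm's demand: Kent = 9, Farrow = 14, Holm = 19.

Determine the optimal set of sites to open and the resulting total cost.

Open Quay and Elton; minimum total cost 139.

For any fixed open set, each farm goes to its cheapest open site; total = fixed + service.
{Quay, Elton}: Kent→Quay 4·9=36, Farrow→Elton 2·14=28, Holm→Quay 2·19=38. Service 102; fixed 37; total 139.
{Quay}: Kent→Quay 4·9=36, Farrow→Quay 6·14=84, Holm→Quay 2·19=38. Service 158; fixed 20; total 178.
{Quay, Pell}: service 102 + fixed 79 = 181
{Quay, Elton, Pell, Tring}: service 102 + fixed 139 = 241
No other subset beats 139.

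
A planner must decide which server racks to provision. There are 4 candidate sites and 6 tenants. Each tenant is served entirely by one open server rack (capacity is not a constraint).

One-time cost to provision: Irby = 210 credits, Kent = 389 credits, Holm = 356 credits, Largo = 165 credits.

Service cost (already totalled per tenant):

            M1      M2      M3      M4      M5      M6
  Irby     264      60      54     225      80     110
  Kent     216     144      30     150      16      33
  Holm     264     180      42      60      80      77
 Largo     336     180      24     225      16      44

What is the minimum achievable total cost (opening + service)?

Minimum total cost: 978

For any fixed open set, each tenant goes to its cheapest open site; total = fixed + service.
{Kent}: M1→Kent 216, M2→Kent 144, M3→Kent 30, M4→Kent 150, M5→Kent 16, M6→Kent 33. Service 589; fixed 389; total 978.
{Largo}: service 825 + fixed 165 = 990
{Irby}: M1→Irby 264, M2→Irby 60, M3→Irby 54, M4→Irby 225, M5→Irby 80, M6→Irby 110. Service 793; fixed 210; total 1003.
{Irby, Kent, Holm, Largo}: service 409 + fixed 1120 = 1529
No other subset beats 978.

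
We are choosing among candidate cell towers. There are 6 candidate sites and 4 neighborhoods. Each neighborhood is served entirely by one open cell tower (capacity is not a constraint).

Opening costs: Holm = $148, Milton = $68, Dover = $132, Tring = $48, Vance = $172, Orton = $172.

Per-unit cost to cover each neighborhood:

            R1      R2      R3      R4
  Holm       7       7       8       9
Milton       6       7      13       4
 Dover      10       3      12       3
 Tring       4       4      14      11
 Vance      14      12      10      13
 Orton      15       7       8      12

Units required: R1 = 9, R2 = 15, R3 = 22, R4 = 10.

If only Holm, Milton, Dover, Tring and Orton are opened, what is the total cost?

Total cost: 855

Each neighborhood is assigned to its cheapest site among the open ones.
{Holm, Milton, Dover, Tring, Orton}: R1→Tring 4·9=36, R2→Dover 3·15=45, R3→Holm 8·22=176, R4→Dover 3·10=30. Service 287; fixed 568; total 855.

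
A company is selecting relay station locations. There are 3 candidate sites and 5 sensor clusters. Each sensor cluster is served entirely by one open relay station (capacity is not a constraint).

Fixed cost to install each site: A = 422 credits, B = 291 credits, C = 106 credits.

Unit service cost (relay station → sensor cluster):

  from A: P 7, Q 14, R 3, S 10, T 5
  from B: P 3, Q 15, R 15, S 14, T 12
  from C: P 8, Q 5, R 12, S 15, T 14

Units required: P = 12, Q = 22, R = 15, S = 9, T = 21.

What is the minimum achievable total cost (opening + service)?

Minimum total cost: 921

For any fixed open set, each sensor cluster goes to its cheapest open site; total = fixed + service.
{C}: P→C 8·12=96, Q→C 5·22=110, R→C 12·15=180, S→C 15·9=135, T→C 14·21=294. Service 815; fixed 106; total 921.
{A, C}: service 434 + fixed 528 = 962
{A}: service 632 + fixed 422 = 1054
{A, B, C}: service 386 + fixed 819 = 1205
No other subset beats 921.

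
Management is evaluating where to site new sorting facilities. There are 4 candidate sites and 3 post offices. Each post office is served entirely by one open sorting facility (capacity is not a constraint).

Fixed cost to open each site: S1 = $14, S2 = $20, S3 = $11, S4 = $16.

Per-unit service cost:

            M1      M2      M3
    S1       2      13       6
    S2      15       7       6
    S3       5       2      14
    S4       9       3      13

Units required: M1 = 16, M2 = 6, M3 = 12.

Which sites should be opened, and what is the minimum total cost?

Open S1 and S3; minimum total cost 141.

For any fixed open set, each post office goes to its cheapest open site; total = fixed + service.
{S1, S3}: M1→S1 2·16=32, M2→S3 2·6=12, M3→S1 6·12=72. Service 116; fixed 25; total 141.
{S1, S4}: service 122 + fixed 30 = 152
{S1, S3, S4}: service 116 + fixed 41 = 157
{S1, S2, S3, S4}: M1→S1 2·16=32, M2→S3 2·6=12, M3→S1 6·12=72. Service 116; fixed 61; total 177.
No other subset beats 141.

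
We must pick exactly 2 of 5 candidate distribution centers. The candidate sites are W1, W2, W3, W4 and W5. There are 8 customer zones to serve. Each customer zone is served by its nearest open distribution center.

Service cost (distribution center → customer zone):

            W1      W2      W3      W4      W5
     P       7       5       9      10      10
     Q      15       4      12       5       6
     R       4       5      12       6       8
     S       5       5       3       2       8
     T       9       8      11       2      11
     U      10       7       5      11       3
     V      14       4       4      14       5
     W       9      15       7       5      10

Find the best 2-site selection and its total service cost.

Choose W2 and W4; total service cost 34.

With exactly 2 open, each customer zone uses its cheapest among the chosen.
{W2, W4}: P→W2 5, Q→W2 4, R→W2 5, S→W4 2, T→W4 2, U→W2 7, V→W2 4, W→W4 5. Service cost 34.
{W3, W4}: service cost 38
{W4, W5}: service cost 38
Among all 10 size-2 choices, {W2, W4} is lowest.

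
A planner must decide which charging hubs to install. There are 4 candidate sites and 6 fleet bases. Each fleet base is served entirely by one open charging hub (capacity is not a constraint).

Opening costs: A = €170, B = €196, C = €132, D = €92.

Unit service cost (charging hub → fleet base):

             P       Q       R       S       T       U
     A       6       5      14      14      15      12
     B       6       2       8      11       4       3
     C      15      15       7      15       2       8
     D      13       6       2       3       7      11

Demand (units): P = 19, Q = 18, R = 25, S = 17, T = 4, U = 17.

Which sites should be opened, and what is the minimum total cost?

For any fixed open set, each fleet base goes to its cheapest open site; total = fixed + service.
{B, D}: P→B 6·19=114, Q→B 2·18=36, R→D 2·25=50, S→D 3·17=51, T→B 4·4=16, U→B 3·17=51. Service 318; fixed 288; total 606.
{B, C, D}: P→B 6·19=114, Q→B 2·18=36, R→D 2·25=50, S→D 3·17=51, T→C 2·4=8, U→B 3·17=51. Service 310; fixed 420; total 730.
{D}: service 671 + fixed 92 = 763
{A, B, C, D}: service 310 + fixed 590 = 900
No other subset beats 606.

Open B and D; minimum total cost 606.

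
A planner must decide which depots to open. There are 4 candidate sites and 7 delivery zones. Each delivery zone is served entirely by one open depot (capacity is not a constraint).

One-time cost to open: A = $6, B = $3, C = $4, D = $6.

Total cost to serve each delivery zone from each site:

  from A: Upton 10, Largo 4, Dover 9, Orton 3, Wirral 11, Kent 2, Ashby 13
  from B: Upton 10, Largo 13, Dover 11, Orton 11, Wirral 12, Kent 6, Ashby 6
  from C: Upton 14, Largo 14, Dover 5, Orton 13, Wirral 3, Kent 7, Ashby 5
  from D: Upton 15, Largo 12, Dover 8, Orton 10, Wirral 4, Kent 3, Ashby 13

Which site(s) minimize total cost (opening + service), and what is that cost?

Open A and C; minimum total cost 42.

For any fixed open set, each delivery zone goes to its cheapest open site; total = fixed + service.
{A, C}: Upton→A 10, Largo→A 4, Dover→C 5, Orton→A 3, Wirral→C 3, Kent→A 2, Ashby→C 5. Service 32; fixed 10; total 42.
{A, B, C}: Upton→A 10, Largo→A 4, Dover→C 5, Orton→A 3, Wirral→C 3, Kent→A 2, Ashby→C 5. Service 32; fixed 13; total 45.
{A, C, D}: service 32 + fixed 16 = 48
{A, B, C, D}: service 32 + fixed 19 = 51
No other subset beats 42.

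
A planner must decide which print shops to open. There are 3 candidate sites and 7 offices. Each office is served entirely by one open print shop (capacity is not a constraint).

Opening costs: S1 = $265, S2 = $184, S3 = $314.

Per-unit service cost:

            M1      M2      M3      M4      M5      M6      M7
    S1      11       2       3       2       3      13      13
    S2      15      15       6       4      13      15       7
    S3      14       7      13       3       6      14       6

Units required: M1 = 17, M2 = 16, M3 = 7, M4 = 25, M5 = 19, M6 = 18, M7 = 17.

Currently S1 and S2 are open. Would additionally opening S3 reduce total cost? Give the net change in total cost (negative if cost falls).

No — net change +297 (cost rises by 297).

Current service cost with {S1, S2}: 700.
Adding S3: each office re-picks its cheapest; new service cost 683, saving 17.
Extra fixed cost: 314. Net change = 314 − 17 = 297.
(Totals: 1149 → 1446.)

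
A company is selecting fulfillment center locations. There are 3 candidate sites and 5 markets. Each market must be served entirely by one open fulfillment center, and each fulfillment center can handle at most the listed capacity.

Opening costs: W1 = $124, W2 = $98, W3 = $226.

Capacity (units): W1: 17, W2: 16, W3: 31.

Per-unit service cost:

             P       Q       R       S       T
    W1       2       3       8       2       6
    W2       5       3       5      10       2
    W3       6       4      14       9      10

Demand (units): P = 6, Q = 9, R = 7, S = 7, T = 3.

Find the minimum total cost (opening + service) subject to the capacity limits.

Minimum total cost: 328

Open {W1, W2}: P→W1 2·6=12, Q→W2 3·9=27, R→W2 5·7=35, S→W1 2·7=14, T→W1 6·3=18.
Loads: W1 carries 16/17, W2 carries 16/16. Service 106; fixed 222; total 328.
Next best feasible plan costs 334.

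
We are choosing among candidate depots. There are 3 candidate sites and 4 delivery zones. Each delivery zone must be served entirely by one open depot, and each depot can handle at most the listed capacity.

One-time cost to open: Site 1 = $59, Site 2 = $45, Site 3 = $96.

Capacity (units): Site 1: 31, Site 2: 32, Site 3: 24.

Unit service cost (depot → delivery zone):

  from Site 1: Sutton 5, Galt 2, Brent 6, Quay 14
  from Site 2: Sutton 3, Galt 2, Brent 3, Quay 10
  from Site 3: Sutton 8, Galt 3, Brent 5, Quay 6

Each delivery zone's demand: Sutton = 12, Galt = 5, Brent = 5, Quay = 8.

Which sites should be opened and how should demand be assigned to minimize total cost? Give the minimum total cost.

Open {Site 2}: Sutton→Site 2 3·12=36, Galt→Site 2 2·5=10, Brent→Site 2 3·5=15, Quay→Site 2 10·8=80.
Loads: Site 2 carries 30/32. Service 141; fixed 45; total 186.
Next best feasible plan costs 245.

Minimum total cost: 186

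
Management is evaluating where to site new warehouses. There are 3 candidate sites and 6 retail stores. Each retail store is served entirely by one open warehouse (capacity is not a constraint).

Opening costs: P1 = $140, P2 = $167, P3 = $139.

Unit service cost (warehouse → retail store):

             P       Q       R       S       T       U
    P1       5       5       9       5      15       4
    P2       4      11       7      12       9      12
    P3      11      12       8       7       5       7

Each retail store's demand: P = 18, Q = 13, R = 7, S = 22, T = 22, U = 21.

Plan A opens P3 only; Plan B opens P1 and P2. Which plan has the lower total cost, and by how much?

Plan A: {P3}: P→P3 11·18=198, Q→P3 12·13=156, R→P3 8·7=56, S→P3 7·22=154, T→P3 5·22=110, U→P3 7·21=147. Service 821; fixed 139; total 960.
Plan B: {P1, P2}: P→P2 4·18=72, Q→P1 5·13=65, R→P2 7·7=49, S→P1 5·22=110, T→P2 9·22=198, U→P1 4·21=84. Service 578; fixed 307; total 885.
Difference: |960 − 885| = 75.

Plan B is cheaper by 75.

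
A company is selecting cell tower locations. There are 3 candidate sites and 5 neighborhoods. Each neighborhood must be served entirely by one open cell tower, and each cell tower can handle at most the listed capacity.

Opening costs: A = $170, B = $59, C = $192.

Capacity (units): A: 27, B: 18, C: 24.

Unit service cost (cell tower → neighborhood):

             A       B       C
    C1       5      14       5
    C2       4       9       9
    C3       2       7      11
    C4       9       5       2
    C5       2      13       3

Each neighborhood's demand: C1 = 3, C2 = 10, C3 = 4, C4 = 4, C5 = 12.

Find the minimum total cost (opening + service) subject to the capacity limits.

Open {A, B}: C1→A 5·3=15, C2→A 4·10=40, C3→B 7·4=28, C4→B 5·4=20, C5→A 2·12=24.
Loads: A carries 25/27, B carries 8/18. Service 127; fixed 229; total 356.
Next best feasible plan costs 363.

Minimum total cost: 356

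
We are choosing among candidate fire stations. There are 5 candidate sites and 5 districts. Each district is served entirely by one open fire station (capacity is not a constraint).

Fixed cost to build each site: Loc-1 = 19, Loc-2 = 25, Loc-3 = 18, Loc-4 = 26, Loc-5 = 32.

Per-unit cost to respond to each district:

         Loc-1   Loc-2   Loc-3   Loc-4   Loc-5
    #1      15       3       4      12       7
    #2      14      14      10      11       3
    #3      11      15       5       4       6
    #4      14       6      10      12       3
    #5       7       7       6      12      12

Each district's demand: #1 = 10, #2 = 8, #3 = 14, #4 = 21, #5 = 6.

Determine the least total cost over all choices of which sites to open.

For any fixed open set, each district goes to its cheapest open site; total = fixed + service.
{Loc-3, Loc-5}: #1→Loc-3 4·10=40, #2→Loc-5 3·8=24, #3→Loc-3 5·14=70, #4→Loc-5 3·21=63, #5→Loc-3 6·6=36. Service 233; fixed 50; total 283.
{Loc-3, Loc-4, Loc-5}: service 219 + fixed 76 = 295
{Loc-2, Loc-3, Loc-5}: #1→Loc-2 3·10=30, #2→Loc-5 3·8=24, #3→Loc-3 5·14=70, #4→Loc-5 3·21=63, #5→Loc-3 6·6=36. Service 223; fixed 75; total 298.
{Loc-1, Loc-2, Loc-3, Loc-4, Loc-5}: service 209 + fixed 120 = 329
No other subset beats 283.

Minimum total cost: 283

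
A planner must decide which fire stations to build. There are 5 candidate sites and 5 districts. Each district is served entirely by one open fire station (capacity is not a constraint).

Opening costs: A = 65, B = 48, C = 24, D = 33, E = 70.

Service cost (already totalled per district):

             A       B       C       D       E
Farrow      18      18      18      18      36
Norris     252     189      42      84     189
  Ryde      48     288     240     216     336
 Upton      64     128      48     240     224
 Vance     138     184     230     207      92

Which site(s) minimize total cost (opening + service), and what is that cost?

For any fixed open set, each district goes to its cheapest open site; total = fixed + service.
{A, C}: Farrow→A 18, Norris→C 42, Ryde→A 48, Upton→C 48, Vance→A 138. Service 294; fixed 89; total 383.
{A, C, E}: service 248 + fixed 159 = 407
{A, C, D}: service 294 + fixed 122 = 416
{A, B, C, D, E}: service 248 + fixed 240 = 488
No other subset beats 383.

Open A and C; minimum total cost 383.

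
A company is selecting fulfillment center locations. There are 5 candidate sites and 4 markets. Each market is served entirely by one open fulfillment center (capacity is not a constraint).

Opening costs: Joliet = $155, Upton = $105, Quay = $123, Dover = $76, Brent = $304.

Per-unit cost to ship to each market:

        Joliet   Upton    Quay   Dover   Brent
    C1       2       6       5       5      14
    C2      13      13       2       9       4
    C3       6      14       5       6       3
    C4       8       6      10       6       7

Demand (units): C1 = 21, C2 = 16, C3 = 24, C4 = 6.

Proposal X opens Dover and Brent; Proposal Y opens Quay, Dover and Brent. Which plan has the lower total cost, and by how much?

Proposal X is cheaper by 91.

Proposal X: {Dover, Brent}: C1→Dover 5·21=105, C2→Brent 4·16=64, C3→Brent 3·24=72, C4→Dover 6·6=36. Service 277; fixed 380; total 657.
Proposal Y: {Quay, Dover, Brent}: C1→Quay 5·21=105, C2→Quay 2·16=32, C3→Brent 3·24=72, C4→Dover 6·6=36. Service 245; fixed 503; total 748.
Difference: |657 − 748| = 91.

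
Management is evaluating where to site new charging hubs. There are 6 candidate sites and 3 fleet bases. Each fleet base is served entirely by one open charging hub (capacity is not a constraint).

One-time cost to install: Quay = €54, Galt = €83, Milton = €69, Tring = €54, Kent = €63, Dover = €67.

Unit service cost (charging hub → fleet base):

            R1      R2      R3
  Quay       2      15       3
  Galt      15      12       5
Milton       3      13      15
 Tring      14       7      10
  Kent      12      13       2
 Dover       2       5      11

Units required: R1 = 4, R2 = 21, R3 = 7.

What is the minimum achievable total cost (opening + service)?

Minimum total cost: 255

For any fixed open set, each fleet base goes to its cheapest open site; total = fixed + service.
{Quay, Dover}: R1→Quay 2·4=8, R2→Dover 5·21=105, R3→Quay 3·7=21. Service 134; fixed 121; total 255.
{Kent, Dover}: service 127 + fixed 130 = 257
{Dover}: service 190 + fixed 67 = 257
{Quay, Galt, Milton, Tring, Kent, Dover}: service 127 + fixed 390 = 517
No other subset beats 255.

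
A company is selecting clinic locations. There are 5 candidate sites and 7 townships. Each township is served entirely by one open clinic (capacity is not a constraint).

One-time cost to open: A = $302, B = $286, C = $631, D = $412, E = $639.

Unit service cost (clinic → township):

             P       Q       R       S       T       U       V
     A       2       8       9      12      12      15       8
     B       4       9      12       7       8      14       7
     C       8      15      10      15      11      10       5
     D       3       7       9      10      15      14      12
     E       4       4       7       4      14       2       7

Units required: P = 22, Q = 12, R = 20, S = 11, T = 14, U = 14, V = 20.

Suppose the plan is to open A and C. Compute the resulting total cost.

Each township is assigned to its cheapest site among the open ones.
{A, C}: P→A 2·22=44, Q→A 8·12=96, R→A 9·20=180, S→A 12·11=132, T→C 11·14=154, U→C 10·14=140, V→C 5·20=100. Service 846; fixed 933; total 1779.

Total cost: 1779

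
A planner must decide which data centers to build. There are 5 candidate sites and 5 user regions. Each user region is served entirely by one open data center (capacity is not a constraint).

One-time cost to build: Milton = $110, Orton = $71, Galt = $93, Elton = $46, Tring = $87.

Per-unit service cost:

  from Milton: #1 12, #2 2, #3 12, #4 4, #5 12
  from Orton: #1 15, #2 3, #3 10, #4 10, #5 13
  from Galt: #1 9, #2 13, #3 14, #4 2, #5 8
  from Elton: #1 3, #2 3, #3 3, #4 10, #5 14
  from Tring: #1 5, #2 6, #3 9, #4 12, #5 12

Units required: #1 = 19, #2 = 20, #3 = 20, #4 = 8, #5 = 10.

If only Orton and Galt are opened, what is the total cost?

Total cost: 691

Each user region is assigned to its cheapest site among the open ones.
{Orton, Galt}: #1→Galt 9·19=171, #2→Orton 3·20=60, #3→Orton 10·20=200, #4→Galt 2·8=16, #5→Galt 8·10=80. Service 527; fixed 164; total 691.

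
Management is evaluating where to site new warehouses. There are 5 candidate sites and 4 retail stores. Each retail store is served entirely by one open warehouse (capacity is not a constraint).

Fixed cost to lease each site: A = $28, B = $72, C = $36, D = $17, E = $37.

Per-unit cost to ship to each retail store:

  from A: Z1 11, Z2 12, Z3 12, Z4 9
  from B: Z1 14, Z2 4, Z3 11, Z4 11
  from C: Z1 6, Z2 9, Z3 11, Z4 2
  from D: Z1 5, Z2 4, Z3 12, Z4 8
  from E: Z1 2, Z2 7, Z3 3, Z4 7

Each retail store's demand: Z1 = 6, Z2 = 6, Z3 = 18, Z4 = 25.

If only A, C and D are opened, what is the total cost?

Total cost: 383

Each retail store is assigned to its cheapest site among the open ones.
{A, C, D}: Z1→D 5·6=30, Z2→D 4·6=24, Z3→C 11·18=198, Z4→C 2·25=50. Service 302; fixed 81; total 383.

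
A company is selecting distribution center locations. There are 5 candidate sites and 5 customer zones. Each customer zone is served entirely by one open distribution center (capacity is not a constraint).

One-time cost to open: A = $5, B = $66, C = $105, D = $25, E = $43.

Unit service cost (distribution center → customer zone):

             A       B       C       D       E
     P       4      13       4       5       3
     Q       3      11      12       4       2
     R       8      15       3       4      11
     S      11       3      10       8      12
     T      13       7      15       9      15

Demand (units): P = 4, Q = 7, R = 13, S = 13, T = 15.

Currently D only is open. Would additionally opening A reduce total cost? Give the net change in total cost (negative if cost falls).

Yes — net change −6 (cost falls by 6).

Current service cost with {D}: 339.
Adding A: each customer zone re-picks its cheapest; new service cost 328, saving 11.
Extra fixed cost: 5. Net change = 5 − 11 = -6.
(Totals: 364 → 358.)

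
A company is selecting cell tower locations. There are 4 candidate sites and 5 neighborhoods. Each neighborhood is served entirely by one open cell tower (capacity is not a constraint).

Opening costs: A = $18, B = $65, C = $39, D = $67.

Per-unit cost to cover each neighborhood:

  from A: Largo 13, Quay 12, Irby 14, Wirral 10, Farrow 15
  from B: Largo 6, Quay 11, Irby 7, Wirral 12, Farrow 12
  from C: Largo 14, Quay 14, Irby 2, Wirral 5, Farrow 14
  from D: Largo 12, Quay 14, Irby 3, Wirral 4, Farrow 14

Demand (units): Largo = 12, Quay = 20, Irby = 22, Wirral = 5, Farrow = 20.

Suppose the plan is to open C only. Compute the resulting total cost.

Total cost: 836

Each neighborhood is assigned to its cheapest site among the open ones.
{C}: Largo→C 14·12=168, Quay→C 14·20=280, Irby→C 2·22=44, Wirral→C 5·5=25, Farrow→C 14·20=280. Service 797; fixed 39; total 836.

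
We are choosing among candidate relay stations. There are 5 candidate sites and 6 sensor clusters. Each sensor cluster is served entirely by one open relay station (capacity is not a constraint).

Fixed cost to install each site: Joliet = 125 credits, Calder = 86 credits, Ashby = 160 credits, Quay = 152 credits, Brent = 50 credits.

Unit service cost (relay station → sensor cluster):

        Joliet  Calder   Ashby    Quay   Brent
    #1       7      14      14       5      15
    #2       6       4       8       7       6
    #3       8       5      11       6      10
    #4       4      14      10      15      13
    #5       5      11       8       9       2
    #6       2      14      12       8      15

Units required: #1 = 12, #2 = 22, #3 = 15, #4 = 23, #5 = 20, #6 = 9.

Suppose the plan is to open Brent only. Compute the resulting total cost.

Total cost: 986

Each sensor cluster is assigned to its cheapest site among the open ones.
{Brent}: #1→Brent 15·12=180, #2→Brent 6·22=132, #3→Brent 10·15=150, #4→Brent 13·23=299, #5→Brent 2·20=40, #6→Brent 15·9=135. Service 936; fixed 50; total 986.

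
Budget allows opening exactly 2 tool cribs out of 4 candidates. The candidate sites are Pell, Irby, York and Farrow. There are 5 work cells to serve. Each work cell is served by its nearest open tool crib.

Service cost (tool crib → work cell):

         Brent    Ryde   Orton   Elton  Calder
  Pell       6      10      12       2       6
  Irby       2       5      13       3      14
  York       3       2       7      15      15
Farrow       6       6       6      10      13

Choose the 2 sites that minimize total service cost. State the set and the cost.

Choose Pell and York; total service cost 20.

With exactly 2 open, each work cell uses its cheapest among the chosen.
{Pell, York}: Brent→York 3, Ryde→York 2, Orton→York 7, Elton→Pell 2, Calder→Pell 6. Service cost 20.
{Pell, Farrow}: service cost 26
{Pell, Irby}: service cost 27
Among all 6 size-2 choices, {Pell, York} is lowest.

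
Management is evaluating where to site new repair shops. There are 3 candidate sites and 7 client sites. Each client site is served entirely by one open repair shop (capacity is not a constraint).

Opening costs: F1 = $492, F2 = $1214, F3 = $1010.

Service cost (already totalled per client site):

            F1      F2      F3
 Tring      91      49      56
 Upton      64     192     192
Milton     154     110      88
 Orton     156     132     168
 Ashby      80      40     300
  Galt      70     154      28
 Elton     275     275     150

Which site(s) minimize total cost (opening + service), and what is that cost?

For any fixed open set, each client site goes to its cheapest open site; total = fixed + service.
{F1}: Tring→F1 91, Upton→F1 64, Milton→F1 154, Orton→F1 156, Ashby→F1 80, Galt→F1 70, Elton→F1 275. Service 890; fixed 492; total 1382.
{F3}: Tring→F3 56, Upton→F3 192, Milton→F3 88, Orton→F3 168, Ashby→F3 300, Galt→F3 28, Elton→F3 150. Service 982; fixed 1010; total 1992.
{F1, F3}: service 622 + fixed 1502 = 2124
{F1, F2, F3}: service 551 + fixed 2716 = 3267
No other subset beats 1382.

Open F1 only; minimum total cost 1382.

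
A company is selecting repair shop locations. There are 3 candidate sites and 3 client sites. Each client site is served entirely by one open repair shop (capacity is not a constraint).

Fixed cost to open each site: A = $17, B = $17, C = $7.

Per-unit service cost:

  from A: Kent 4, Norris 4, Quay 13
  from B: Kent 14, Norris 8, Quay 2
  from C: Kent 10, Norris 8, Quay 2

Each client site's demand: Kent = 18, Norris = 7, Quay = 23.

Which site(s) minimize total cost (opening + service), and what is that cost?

Open A and C; minimum total cost 170.

For any fixed open set, each client site goes to its cheapest open site; total = fixed + service.
{A, C}: Kent→A 4·18=72, Norris→A 4·7=28, Quay→C 2·23=46. Service 146; fixed 24; total 170.
{A, B}: Kent→A 4·18=72, Norris→A 4·7=28, Quay→B 2·23=46. Service 146; fixed 34; total 180.
{A, B, C}: service 146 + fixed 41 = 187
{C}: service 282 + fixed 7 = 289
No other subset beats 170.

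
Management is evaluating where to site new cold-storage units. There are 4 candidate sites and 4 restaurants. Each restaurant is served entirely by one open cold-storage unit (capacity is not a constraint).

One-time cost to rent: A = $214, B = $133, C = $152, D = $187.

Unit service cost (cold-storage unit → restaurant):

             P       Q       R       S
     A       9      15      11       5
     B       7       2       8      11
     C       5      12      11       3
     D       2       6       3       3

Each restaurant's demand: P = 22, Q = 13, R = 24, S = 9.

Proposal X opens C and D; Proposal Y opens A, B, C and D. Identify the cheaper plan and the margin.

Proposal X is cheaper by 295.

Proposal X: {C, D}: P→D 2·22=44, Q→D 6·13=78, R→D 3·24=72, S→C 3·9=27. Service 221; fixed 339; total 560.
Proposal Y: {A, B, C, D}: P→D 2·22=44, Q→B 2·13=26, R→D 3·24=72, S→C 3·9=27. Service 169; fixed 686; total 855.
Difference: |560 − 855| = 295.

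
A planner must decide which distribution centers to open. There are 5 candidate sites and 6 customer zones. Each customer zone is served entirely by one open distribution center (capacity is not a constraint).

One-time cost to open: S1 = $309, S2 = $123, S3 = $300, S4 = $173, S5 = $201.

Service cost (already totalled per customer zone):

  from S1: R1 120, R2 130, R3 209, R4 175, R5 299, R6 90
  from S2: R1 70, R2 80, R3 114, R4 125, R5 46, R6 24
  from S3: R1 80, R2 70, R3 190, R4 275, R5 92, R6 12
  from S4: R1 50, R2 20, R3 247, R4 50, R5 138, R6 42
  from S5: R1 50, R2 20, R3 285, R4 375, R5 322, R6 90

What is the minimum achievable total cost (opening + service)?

Minimum total cost: 582

For any fixed open set, each customer zone goes to its cheapest open site; total = fixed + service.
{S2}: R1→S2 70, R2→S2 80, R3→S2 114, R4→S2 125, R5→S2 46, R6→S2 24. Service 459; fixed 123; total 582.
{S2, S4}: R1→S4 50, R2→S4 20, R3→S2 114, R4→S4 50, R5→S2 46, R6→S2 24. Service 304; fixed 296; total 600.
{S2, S5}: service 379 + fixed 324 = 703
{S1, S2, S3, S4, S5}: R1→S4 50, R2→S4 20, R3→S2 114, R4→S4 50, R5→S2 46, R6→S3 12. Service 292; fixed 1106; total 1398.
No other subset beats 582.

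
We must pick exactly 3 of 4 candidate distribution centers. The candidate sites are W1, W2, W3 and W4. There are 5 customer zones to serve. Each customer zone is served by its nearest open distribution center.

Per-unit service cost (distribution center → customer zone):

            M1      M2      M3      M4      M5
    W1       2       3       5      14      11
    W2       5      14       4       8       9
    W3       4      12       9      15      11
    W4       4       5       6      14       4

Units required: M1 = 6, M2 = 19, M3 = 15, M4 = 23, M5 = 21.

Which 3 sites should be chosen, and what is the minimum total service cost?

Choose W1, W2 and W4; total service cost 397.

With exactly 3 open, each customer zone uses its cheapest among the chosen.
{W1, W2, W4}: M1→W1 2·6=12, M2→W1 3·19=57, M3→W2 4·15=60, M4→W2 8·23=184, M5→W4 4·21=84. Service cost 397.
{W2, W3, W4}: service cost 447
{W1, W2, W3}: service cost 502
Among all 4 size-3 choices, {W1, W2, W4} is lowest.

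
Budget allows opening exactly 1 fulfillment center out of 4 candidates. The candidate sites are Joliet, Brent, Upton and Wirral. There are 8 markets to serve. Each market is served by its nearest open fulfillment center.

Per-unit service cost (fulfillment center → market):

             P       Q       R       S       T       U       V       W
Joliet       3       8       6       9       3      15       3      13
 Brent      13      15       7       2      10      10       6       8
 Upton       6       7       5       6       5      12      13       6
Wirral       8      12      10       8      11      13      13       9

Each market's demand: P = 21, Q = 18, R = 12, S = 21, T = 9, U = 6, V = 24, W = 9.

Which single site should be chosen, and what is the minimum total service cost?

With exactly 1 open, each market uses its cheapest among the chosen.
{Joliet}: P→Joliet 3·21=63, Q→Joliet 8·18=144, R→Joliet 6·12=72, S→Joliet 9·21=189, T→Joliet 3·9=27, U→Joliet 15·6=90, V→Joliet 3·24=72, W→Joliet 13·9=117. Service cost 774.
{Upton}: service cost 921
{Brent}: service cost 1035
Among all 4 size-1 choices, {Joliet} is lowest.

Choose Joliet only; total service cost 774.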